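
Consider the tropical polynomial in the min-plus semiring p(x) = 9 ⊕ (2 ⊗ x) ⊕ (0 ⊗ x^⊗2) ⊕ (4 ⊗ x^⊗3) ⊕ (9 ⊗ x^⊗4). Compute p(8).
p(8) = 9

A tropical monomial a ⊗ x^⊗i evaluates to a + i · x. Evaluating each term at x = 8:
  Term 0 contributes 9 + 0 · 8 = 9
  Term 1 contributes 2 + 1 · 8 = 10
  Term 2 contributes 0 + 2 · 8 = 16
  Term 3 contributes 4 + 3 · 8 = 28
  Term 4 contributes 9 + 4 · 8 = 41
p(8) = ⊕ of these = min[9, 10, 16, 28, 41] = 9.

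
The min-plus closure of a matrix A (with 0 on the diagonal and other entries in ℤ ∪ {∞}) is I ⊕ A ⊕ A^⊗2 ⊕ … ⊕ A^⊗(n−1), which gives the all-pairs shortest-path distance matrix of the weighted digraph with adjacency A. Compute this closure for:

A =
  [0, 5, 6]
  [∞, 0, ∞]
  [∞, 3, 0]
Closure =
  [0, 5, 6]
  [∞, 0, ∞]
  [∞, 3, 0]

This is the Floyd-Warshall all-pairs shortest-path computation. For each intermediate vertex k = 0, 1, …, 2, update dist[i][j] ← min(dist[i][j], dist[i][k] + dist[k][j]). The final matrix gives, for each (i, j), the minimum total weight of any directed path from i to j (possibly empty when i = j).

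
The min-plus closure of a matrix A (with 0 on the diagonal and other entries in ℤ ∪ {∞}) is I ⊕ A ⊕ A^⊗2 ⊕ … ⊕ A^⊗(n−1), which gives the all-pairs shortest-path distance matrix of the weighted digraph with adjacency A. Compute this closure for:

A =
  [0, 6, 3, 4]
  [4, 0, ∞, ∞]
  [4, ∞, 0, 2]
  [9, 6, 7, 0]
Closure =
  [0, 6, 3, 4]
  [4, 0, 7, 8]
  [4, 8, 0, 2]
  [9, 6, 7, 0]

This is the Floyd-Warshall all-pairs shortest-path computation. For each intermediate vertex k = 0, 1, …, 3, update dist[i][j] ← min(dist[i][j], dist[i][k] + dist[k][j]). The final matrix gives, for each (i, j), the minimum total weight of any directed path from i to j (possibly empty when i = j).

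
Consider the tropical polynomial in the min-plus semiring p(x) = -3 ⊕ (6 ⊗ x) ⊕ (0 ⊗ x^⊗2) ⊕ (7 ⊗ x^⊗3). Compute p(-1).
p(-1) = -3

A tropical monomial a ⊗ x^⊗i evaluates to a + i · x. Evaluating each term at x = -1:
  Term 0 contributes -3 + 0 · -1 = -3
  Term 1 contributes 6 + 1 · -1 = 5
  Term 2 contributes 0 + 2 · -1 = -2
  Term 3 contributes 7 + 3 · -1 = 4
p(-1) = ⊕ of these = min[-3, 5, -2, 4] = -3.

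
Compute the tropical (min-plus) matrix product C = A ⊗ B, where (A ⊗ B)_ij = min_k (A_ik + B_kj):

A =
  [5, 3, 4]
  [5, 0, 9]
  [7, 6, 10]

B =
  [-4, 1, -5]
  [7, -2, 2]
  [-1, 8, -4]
A ⊗ B =
  [1, 1, 0]
  [1, -2, 0]
  [3, 4, 2]

Apply the min-plus product entry-by-entry:
  C[0][0] = min over k of (A[0][0] + B[0][0] = 5 + -4 = 1, A[0][1] + B[1][0] = 3 + 7 = 10, A[0][2] + B[2][0] = 4 + -1 = 3) = 1 (attained at k = 0)
  C[0][1] = min over k of (A[0][0] + B[0][1] = 5 + 1 = 6, A[0][1] + B[1][1] = 3 + -2 = 1, A[0][2] + B[2][1] = 4 + 8 = 12) = 1 (attained at k = 1)
  C[0][2] = min over k of (A[0][0] + B[0][2] = 5 + -5 = 0, A[0][1] + B[1][2] = 3 + 2 = 5, A[0][2] + B[2][2] = 4 + -4 = 0) = 0 (attained at k = 0)
  C[1][0] = min over k of (A[1][0] + B[0][0] = 5 + -4 = 1, A[1][1] + B[1][0] = 0 + 7 = 7, A[1][2] + B[2][0] = 9 + -1 = 8) = 1 (attained at k = 0)
  C[1][1] = min over k of (A[1][0] + B[0][1] = 5 + 1 = 6, A[1][1] + B[1][1] = 0 + -2 = -2, A[1][2] + B[2][1] = 9 + 8 = 17) = -2 (attained at k = 1)
  C[1][2] = min over k of (A[1][0] + B[0][2] = 5 + -5 = 0, A[1][1] + B[1][2] = 0 + 2 = 2, A[1][2] + B[2][2] = 9 + -4 = 5) = 0 (attained at k = 0)
  C[2][0] = min over k of (A[2][0] + B[0][0] = 7 + -4 = 3, A[2][1] + B[1][0] = 6 + 7 = 13, A[2][2] + B[2][0] = 10 + -1 = 9) = 3 (attained at k = 0)
  C[2][1] = min over k of (A[2][0] + B[0][1] = 7 + 1 = 8, A[2][1] + B[1][1] = 6 + -2 = 4, A[2][2] + B[2][1] = 10 + 8 = 18) = 4 (attained at k = 1)
  C[2][2] = min over k of (A[2][0] + B[0][2] = 7 + -5 = 2, A[2][1] + B[1][2] = 6 + 2 = 8, A[2][2] + B[2][2] = 10 + -4 = 6) = 2 (attained at k = 0)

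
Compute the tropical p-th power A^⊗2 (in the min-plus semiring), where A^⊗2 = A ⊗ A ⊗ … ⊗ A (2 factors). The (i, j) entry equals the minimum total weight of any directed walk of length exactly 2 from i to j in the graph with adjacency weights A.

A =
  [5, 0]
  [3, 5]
A^⊗2 =
  [3, 5]
  [8, 3]

Each entry (A^⊗2)_ij equals the minimum over all length-2 walks i = v_0 → v_1 → … → v_2 = j of Σ_t A[v_t][v_{t+1}]. For example, for (i, j) = (0, 1) we minimise over 2 possible intermediate vertex sequences; the minimum is 5, attained along the walk 0 → 0 → 1.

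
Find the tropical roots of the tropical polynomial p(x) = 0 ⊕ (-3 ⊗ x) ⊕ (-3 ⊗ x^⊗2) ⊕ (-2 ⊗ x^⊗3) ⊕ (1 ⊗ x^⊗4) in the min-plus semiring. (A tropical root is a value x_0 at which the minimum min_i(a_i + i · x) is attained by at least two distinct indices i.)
Roots: {-3, -1, 0, 3}

Each tropical root is a break point of the lower envelope of the lines y = a_i + i · x (there are 5 lines, with slopes 0, 1, ..., 4). Only the lines that attain the minimum somewhere contribute to roots; other lines are dominated. Here the surviving (envelope) indices are i = 4, i = 3, i = 2, i = 1, i = 0.
Intersections between consecutive envelope lines give the roots: for adjacent envelope indices i < j the intersection is x = (a_i − a_j) / (j − i). Reading off the sorted break points: {-3, -1, 0, 3}.
Verification: at each break x_0, at least two indices attain the minimum of min_i(a_i + i · x_0).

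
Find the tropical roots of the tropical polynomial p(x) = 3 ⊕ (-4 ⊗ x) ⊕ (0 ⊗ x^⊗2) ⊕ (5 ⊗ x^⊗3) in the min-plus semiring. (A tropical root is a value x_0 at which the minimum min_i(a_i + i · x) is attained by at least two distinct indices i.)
Roots: {-5, -4, 7}

Each tropical root is a break point of the lower envelope of the lines y = a_i + i · x (there are 4 lines, with slopes 0, 1, ..., 3). Only the lines that attain the minimum somewhere contribute to roots; other lines are dominated. Here the surviving (envelope) indices are i = 3, i = 2, i = 1, i = 0.
Intersections between consecutive envelope lines give the roots: for adjacent envelope indices i < j the intersection is x = (a_i − a_j) / (j − i). Reading off the sorted break points: {-5, -4, 7}.
Verification: at each break x_0, at least two indices attain the minimum of min_i(a_i + i · x_0).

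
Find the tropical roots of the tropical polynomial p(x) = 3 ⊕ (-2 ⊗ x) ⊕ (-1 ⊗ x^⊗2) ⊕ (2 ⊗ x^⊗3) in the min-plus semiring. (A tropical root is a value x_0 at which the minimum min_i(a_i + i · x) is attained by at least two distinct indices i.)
Roots: {-3, -1, 5}

Each tropical root is a break point of the lower envelope of the lines y = a_i + i · x (there are 4 lines, with slopes 0, 1, ..., 3). Only the lines that attain the minimum somewhere contribute to roots; other lines are dominated. Here the surviving (envelope) indices are i = 3, i = 2, i = 1, i = 0.
Intersections between consecutive envelope lines give the roots: for adjacent envelope indices i < j the intersection is x = (a_i − a_j) / (j − i). Reading off the sorted break points: {-3, -1, 5}.
Verification: at each break x_0, at least two indices attain the minimum of min_i(a_i + i · x_0).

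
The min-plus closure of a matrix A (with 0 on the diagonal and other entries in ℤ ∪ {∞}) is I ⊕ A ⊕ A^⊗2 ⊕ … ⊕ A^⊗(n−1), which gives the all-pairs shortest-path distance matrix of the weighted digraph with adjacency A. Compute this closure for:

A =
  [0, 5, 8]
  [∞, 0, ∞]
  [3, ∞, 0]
Closure =
  [0, 5, 8]
  [∞, 0, ∞]
  [3, 8, 0]

This is the Floyd-Warshall all-pairs shortest-path computation. For each intermediate vertex k = 0, 1, …, 2, update dist[i][j] ← min(dist[i][j], dist[i][k] + dist[k][j]). The final matrix gives, for each (i, j), the minimum total weight of any directed path from i to j (possibly empty when i = j).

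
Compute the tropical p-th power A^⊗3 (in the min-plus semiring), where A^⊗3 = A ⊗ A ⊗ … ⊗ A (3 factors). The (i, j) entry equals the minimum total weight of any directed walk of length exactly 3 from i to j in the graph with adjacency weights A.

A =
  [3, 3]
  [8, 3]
A^⊗3 =
  [9, 9]
  [14, 9]

Each entry (A^⊗3)_ij equals the minimum over all length-3 walks i = v_0 → v_1 → … → v_3 = j of Σ_t A[v_t][v_{t+1}]. For example, for (i, j) = (0, 1) we minimise over 4 possible intermediate vertex sequences; the minimum is 9, attained along the walk 0 → 0 → 0 → 1.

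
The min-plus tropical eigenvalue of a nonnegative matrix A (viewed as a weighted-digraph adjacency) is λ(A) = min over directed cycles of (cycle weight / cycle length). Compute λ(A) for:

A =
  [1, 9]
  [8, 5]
λ(A) = 1

Enumerate directed cycles and compute their means (weight / length). Sample:
  cycle 0 → 0: weight = 1, length = 1, mean = 1/1 ≈ 1.000
  cycle 1 → 1: weight = 5, length = 1, mean = 5/1 ≈ 5.000
  cycle 0 → 1 → 0: weight = 17, length = 2, mean = 17/2 ≈ 8.500
  cycle 1 → 0 → 1: weight = 17, length = 2, mean = 17/2 ≈ 8.500
Minimum mean = 1.000, attained e.g. along the cycle 0 → 0 with weight 1 and length 1. So λ(A) = 1/1 = 1.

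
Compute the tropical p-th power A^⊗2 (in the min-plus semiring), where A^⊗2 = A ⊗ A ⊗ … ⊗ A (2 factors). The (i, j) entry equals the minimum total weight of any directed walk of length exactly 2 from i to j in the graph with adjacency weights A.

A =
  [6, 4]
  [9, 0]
A^⊗2 =
  [12, 4]
  [9, 0]

Each entry (A^⊗2)_ij equals the minimum over all length-2 walks i = v_0 → v_1 → … → v_2 = j of Σ_t A[v_t][v_{t+1}]. For example, for (i, j) = (0, 1) we minimise over 2 possible intermediate vertex sequences; the minimum is 4, attained along the walk 0 → 1 → 1.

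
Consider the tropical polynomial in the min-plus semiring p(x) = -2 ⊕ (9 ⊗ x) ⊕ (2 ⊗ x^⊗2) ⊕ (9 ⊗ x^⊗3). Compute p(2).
p(2) = -2

A tropical monomial a ⊗ x^⊗i evaluates to a + i · x. Evaluating each term at x = 2:
  Term 0 contributes -2 + 0 · 2 = -2
  Term 1 contributes 9 + 1 · 2 = 11
  Term 2 contributes 2 + 2 · 2 = 6
  Term 3 contributes 9 + 3 · 2 = 15
p(2) = ⊕ of these = min[-2, 11, 6, 15] = -2.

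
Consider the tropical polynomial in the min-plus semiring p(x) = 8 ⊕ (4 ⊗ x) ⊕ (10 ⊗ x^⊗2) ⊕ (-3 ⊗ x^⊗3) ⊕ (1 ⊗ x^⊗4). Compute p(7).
p(7) = 8

A tropical monomial a ⊗ x^⊗i evaluates to a + i · x. Evaluating each term at x = 7:
  Term 0 contributes 8 + 0 · 7 = 8
  Term 1 contributes 4 + 1 · 7 = 11
  Term 2 contributes 10 + 2 · 7 = 24
  Term 3 contributes -3 + 3 · 7 = 18
  Term 4 contributes 1 + 4 · 7 = 29
p(7) = ⊕ of these = min[8, 11, 24, 18, 29] = 8.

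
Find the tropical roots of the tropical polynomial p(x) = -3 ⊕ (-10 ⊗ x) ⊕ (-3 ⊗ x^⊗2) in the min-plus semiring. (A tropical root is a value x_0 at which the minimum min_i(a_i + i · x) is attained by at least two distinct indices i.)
Roots: {-7, 7}

Each tropical root is a break point of the lower envelope of the lines y = a_i + i · x (there are 3 lines, with slopes 0, 1, ..., 2). Only the lines that attain the minimum somewhere contribute to roots; other lines are dominated. Here the surviving (envelope) indices are i = 2, i = 1, i = 0.
Intersections between consecutive envelope lines give the roots: for adjacent envelope indices i < j the intersection is x = (a_i − a_j) / (j − i). Reading off the sorted break points: {-7, 7}.
Verification: at each break x_0, at least two indices attain the minimum of min_i(a_i + i · x_0).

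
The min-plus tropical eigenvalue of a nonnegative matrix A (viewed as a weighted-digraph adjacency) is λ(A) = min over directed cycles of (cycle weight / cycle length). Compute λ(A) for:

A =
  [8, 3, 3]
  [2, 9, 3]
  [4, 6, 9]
λ(A) = 5/2

Enumerate directed cycles and compute their means (weight / length). Sample:
  cycle 0 → 0: weight = 8, length = 1, mean = 8/1 ≈ 8.000
  cycle 1 → 1: weight = 9, length = 1, mean = 9/1 ≈ 9.000
  cycle 2 → 2: weight = 9, length = 1, mean = 9/1 ≈ 9.000
  cycle 0 → 1 → 0: weight = 5, length = 2, mean = 5/2 ≈ 2.500
  cycle 0 → 2 → 0: weight = 7, length = 2, mean = 7/2 ≈ 3.500
  cycle 1 → 0 → 1: weight = 5, length = 2, mean = 5/2 ≈ 2.500
Minimum mean = 2.500, attained e.g. along the cycle 0 → 1 → 0 with weight 5 and length 2. So λ(A) = 5/2 = 5/2.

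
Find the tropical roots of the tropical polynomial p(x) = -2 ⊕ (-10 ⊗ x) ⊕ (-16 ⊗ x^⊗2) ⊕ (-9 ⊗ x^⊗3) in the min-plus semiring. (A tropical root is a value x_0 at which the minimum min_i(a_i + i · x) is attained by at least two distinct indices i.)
Roots: {-7, 6, 8}

Each tropical root is a break point of the lower envelope of the lines y = a_i + i · x (there are 4 lines, with slopes 0, 1, ..., 3). Only the lines that attain the minimum somewhere contribute to roots; other lines are dominated. Here the surviving (envelope) indices are i = 3, i = 2, i = 1, i = 0.
Intersections between consecutive envelope lines give the roots: for adjacent envelope indices i < j the intersection is x = (a_i − a_j) / (j − i). Reading off the sorted break points: {-7, 6, 8}.
Verification: at each break x_0, at least two indices attain the minimum of min_i(a_i + i · x_0).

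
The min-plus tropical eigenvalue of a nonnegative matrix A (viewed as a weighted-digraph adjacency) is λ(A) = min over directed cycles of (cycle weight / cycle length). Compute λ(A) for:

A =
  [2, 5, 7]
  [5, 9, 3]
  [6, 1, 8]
λ(A) = 2

Enumerate directed cycles and compute their means (weight / length). Sample:
  cycle 0 → 0: weight = 2, length = 1, mean = 2/1 ≈ 2.000
  cycle 1 → 1: weight = 9, length = 1, mean = 9/1 ≈ 9.000
  cycle 2 → 2: weight = 8, length = 1, mean = 8/1 ≈ 8.000
  cycle 0 → 1 → 0: weight = 10, length = 2, mean = 10/2 ≈ 5.000
  cycle 0 → 2 → 0: weight = 13, length = 2, mean = 13/2 ≈ 6.500
  cycle 1 → 0 → 1: weight = 10, length = 2, mean = 10/2 ≈ 5.000
Minimum mean = 2.000, attained e.g. along the cycle 0 → 0 with weight 2 and length 1. So λ(A) = 2/1 = 2.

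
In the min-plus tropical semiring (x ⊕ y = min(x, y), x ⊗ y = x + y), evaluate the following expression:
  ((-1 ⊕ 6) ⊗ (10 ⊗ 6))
((-1 ⊕ 6) ⊗ (10 ⊗ 6)) = 15

Expand innermost to outermost. Recall ⊕ takes the minimum of its arguments and ⊗ takes their sum. Working out the expression ((-1 ⊕ 6) ⊗ (10 ⊗ 6)) gives 15.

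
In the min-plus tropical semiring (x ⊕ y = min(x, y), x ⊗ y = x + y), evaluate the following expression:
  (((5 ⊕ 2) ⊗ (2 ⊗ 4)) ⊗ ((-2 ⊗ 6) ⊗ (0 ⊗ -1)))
(((5 ⊕ 2) ⊗ (2 ⊗ 4)) ⊗ ((-2 ⊗ 6) ⊗ (0 ⊗ -1))) = 11

Expand innermost to outermost. Recall ⊕ takes the minimum of its arguments and ⊗ takes their sum. Working out the expression (((5 ⊕ 2) ⊗ (2 ⊗ 4)) ⊗ ((-2 ⊗ 6) ⊗ (0 ⊗ -1))) gives 11.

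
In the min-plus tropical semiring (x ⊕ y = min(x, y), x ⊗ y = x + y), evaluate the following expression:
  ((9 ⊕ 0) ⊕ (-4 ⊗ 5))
((9 ⊕ 0) ⊕ (-4 ⊗ 5)) = 0

Expand innermost to outermost. Recall ⊕ takes the minimum of its arguments and ⊗ takes their sum. Working out the expression ((9 ⊕ 0) ⊕ (-4 ⊗ 5)) gives 0.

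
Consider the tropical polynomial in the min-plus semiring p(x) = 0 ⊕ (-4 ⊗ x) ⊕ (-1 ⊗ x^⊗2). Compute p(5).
p(5) = 0

A tropical monomial a ⊗ x^⊗i evaluates to a + i · x. Evaluating each term at x = 5:
  Term 0 contributes 0 + 0 · 5 = 0
  Term 1 contributes -4 + 1 · 5 = 1
  Term 2 contributes -1 + 2 · 5 = 9
p(5) = ⊕ of these = min[0, 1, 9] = 0.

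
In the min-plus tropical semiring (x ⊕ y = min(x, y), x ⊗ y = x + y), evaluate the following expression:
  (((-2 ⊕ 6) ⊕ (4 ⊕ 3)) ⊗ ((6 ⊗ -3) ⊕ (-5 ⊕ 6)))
(((-2 ⊕ 6) ⊕ (4 ⊕ 3)) ⊗ ((6 ⊗ -3) ⊕ (-5 ⊕ 6))) = -7

Expand innermost to outermost. Recall ⊕ takes the minimum of its arguments and ⊗ takes their sum. Working out the expression (((-2 ⊕ 6) ⊕ (4 ⊕ 3)) ⊗ ((6 ⊗ -3) ⊕ (-5 ⊕ 6))) gives -7.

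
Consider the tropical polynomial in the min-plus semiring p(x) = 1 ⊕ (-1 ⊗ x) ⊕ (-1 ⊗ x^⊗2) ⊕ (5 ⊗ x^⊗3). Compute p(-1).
p(-1) = -3

A tropical monomial a ⊗ x^⊗i evaluates to a + i · x. Evaluating each term at x = -1:
  Term 0 contributes 1 + 0 · -1 = 1
  Term 1 contributes -1 + 1 · -1 = -2
  Term 2 contributes -1 + 2 · -1 = -3
  Term 3 contributes 5 + 3 · -1 = 2
p(-1) = ⊕ of these = min[1, -2, -3, 2] = -3.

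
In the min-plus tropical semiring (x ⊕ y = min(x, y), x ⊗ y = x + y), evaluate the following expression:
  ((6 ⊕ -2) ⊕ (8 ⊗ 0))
((6 ⊕ -2) ⊕ (8 ⊗ 0)) = -2

Expand innermost to outermost. Recall ⊕ takes the minimum of its arguments and ⊗ takes their sum. Working out the expression ((6 ⊕ -2) ⊕ (8 ⊗ 0)) gives -2.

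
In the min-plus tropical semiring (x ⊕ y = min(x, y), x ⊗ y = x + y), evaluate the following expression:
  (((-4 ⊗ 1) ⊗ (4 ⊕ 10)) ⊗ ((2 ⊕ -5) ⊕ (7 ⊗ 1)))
(((-4 ⊗ 1) ⊗ (4 ⊕ 10)) ⊗ ((2 ⊕ -5) ⊕ (7 ⊗ 1))) = -4

Expand innermost to outermost. Recall ⊕ takes the minimum of its arguments and ⊗ takes their sum. Working out the expression (((-4 ⊗ 1) ⊗ (4 ⊕ 10)) ⊗ ((2 ⊕ -5) ⊕ (7 ⊗ 1))) gives -4.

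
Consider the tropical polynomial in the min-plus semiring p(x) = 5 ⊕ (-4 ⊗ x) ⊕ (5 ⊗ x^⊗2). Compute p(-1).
p(-1) = -5

A tropical monomial a ⊗ x^⊗i evaluates to a + i · x. Evaluating each term at x = -1:
  Term 0 contributes 5 + 0 · -1 = 5
  Term 1 contributes -4 + 1 · -1 = -5
  Term 2 contributes 5 + 2 · -1 = 3
p(-1) = ⊕ of these = min[5, -5, 3] = -5.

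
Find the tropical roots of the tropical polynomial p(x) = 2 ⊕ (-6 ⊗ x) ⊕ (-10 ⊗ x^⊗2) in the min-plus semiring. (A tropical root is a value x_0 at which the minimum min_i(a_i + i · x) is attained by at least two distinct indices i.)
Roots: {4, 8}

Each tropical root is a break point of the lower envelope of the lines y = a_i + i · x (there are 3 lines, with slopes 0, 1, ..., 2). Only the lines that attain the minimum somewhere contribute to roots; other lines are dominated. Here the surviving (envelope) indices are i = 2, i = 1, i = 0.
Intersections between consecutive envelope lines give the roots: for adjacent envelope indices i < j the intersection is x = (a_i − a_j) / (j − i). Reading off the sorted break points: {4, 8}.
Verification: at each break x_0, at least two indices attain the minimum of min_i(a_i + i · x_0).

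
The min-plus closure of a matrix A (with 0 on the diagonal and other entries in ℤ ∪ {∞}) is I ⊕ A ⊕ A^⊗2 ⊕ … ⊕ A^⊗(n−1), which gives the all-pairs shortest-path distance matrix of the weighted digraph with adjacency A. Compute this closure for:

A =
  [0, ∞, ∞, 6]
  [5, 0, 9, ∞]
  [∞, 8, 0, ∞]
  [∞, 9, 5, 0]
Closure =
  [0, 15, 11, 6]
  [5, 0, 9, 11]
  [13, 8, 0, 19]
  [14, 9, 5, 0]

This is the Floyd-Warshall all-pairs shortest-path computation. For each intermediate vertex k = 0, 1, …, 3, update dist[i][j] ← min(dist[i][j], dist[i][k] + dist[k][j]). The final matrix gives, for each (i, j), the minimum total weight of any directed path from i to j (possibly empty when i = j).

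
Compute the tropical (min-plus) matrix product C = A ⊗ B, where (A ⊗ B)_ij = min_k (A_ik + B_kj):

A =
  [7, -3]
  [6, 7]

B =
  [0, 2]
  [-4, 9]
A ⊗ B =
  [-7, 6]
  [3, 8]

Apply the min-plus product entry-by-entry:
  C[0][0] = min over k of (A[0][0] + B[0][0] = 7 + 0 = 7, A[0][1] + B[1][0] = -3 + -4 = -7) = -7 (attained at k = 1)
  C[0][1] = min over k of (A[0][0] + B[0][1] = 7 + 2 = 9, A[0][1] + B[1][1] = -3 + 9 = 6) = 6 (attained at k = 1)
  C[1][0] = min over k of (A[1][0] + B[0][0] = 6 + 0 = 6, A[1][1] + B[1][0] = 7 + -4 = 3) = 3 (attained at k = 1)
  C[1][1] = min over k of (A[1][0] + B[0][1] = 6 + 2 = 8, A[1][1] + B[1][1] = 7 + 9 = 16) = 8 (attained at k = 0)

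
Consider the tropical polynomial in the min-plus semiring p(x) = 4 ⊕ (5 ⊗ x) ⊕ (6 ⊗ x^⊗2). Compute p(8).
p(8) = 4

A tropical monomial a ⊗ x^⊗i evaluates to a + i · x. Evaluating each term at x = 8:
  Term 0 contributes 4 + 0 · 8 = 4
  Term 1 contributes 5 + 1 · 8 = 13
  Term 2 contributes 6 + 2 · 8 = 22
p(8) = ⊕ of these = min[4, 13, 22] = 4.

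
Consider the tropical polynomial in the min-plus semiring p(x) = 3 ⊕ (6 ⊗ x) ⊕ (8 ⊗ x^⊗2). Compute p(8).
p(8) = 3

A tropical monomial a ⊗ x^⊗i evaluates to a + i · x. Evaluating each term at x = 8:
  Term 0 contributes 3 + 0 · 8 = 3
  Term 1 contributes 6 + 1 · 8 = 14
  Term 2 contributes 8 + 2 · 8 = 24
p(8) = ⊕ of these = min[3, 14, 24] = 3.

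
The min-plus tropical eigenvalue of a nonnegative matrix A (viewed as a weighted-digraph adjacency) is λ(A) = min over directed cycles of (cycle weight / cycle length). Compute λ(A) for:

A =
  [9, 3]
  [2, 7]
λ(A) = 5/2

Enumerate directed cycles and compute their means (weight / length). Sample:
  cycle 0 → 0: weight = 9, length = 1, mean = 9/1 ≈ 9.000
  cycle 1 → 1: weight = 7, length = 1, mean = 7/1 ≈ 7.000
  cycle 0 → 1 → 0: weight = 5, length = 2, mean = 5/2 ≈ 2.500
  cycle 1 → 0 → 1: weight = 5, length = 2, mean = 5/2 ≈ 2.500
Minimum mean = 2.500, attained e.g. along the cycle 0 → 1 → 0 with weight 5 and length 2. So λ(A) = 5/2 = 5/2.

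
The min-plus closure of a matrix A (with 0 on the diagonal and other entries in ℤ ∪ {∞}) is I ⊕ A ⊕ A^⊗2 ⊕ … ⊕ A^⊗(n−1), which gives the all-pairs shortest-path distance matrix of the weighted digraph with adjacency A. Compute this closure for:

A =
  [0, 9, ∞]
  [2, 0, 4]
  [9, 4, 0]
Closure =
  [0, 9, 13]
  [2, 0, 4]
  [6, 4, 0]

This is the Floyd-Warshall all-pairs shortest-path computation. For each intermediate vertex k = 0, 1, …, 2, update dist[i][j] ← min(dist[i][j], dist[i][k] + dist[k][j]). The final matrix gives, for each (i, j), the minimum total weight of any directed path from i to j (possibly empty when i = j).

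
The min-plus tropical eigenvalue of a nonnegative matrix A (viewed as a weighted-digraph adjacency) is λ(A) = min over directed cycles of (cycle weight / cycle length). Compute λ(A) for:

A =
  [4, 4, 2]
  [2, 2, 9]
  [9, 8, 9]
λ(A) = 2

Enumerate directed cycles and compute their means (weight / length). Sample:
  cycle 0 → 0: weight = 4, length = 1, mean = 4/1 ≈ 4.000
  cycle 1 → 1: weight = 2, length = 1, mean = 2/1 ≈ 2.000
  cycle 2 → 2: weight = 9, length = 1, mean = 9/1 ≈ 9.000
  cycle 0 → 1 → 0: weight = 6, length = 2, mean = 6/2 ≈ 3.000
  cycle 0 → 2 → 0: weight = 11, length = 2, mean = 11/2 ≈ 5.500
  cycle 1 → 0 → 1: weight = 6, length = 2, mean = 6/2 ≈ 3.000
Minimum mean = 2.000, attained e.g. along the cycle 1 → 1 with weight 2 and length 1. So λ(A) = 2/1 = 2.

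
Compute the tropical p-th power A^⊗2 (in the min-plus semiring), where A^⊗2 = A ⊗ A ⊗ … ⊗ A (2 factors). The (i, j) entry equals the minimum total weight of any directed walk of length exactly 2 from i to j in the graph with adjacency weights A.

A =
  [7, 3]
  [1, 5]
A^⊗2 =
  [4, 8]
  [6, 4]

Each entry (A^⊗2)_ij equals the minimum over all length-2 walks i = v_0 → v_1 → … → v_2 = j of Σ_t A[v_t][v_{t+1}]. For example, for (i, j) = (0, 1) we minimise over 2 possible intermediate vertex sequences; the minimum is 8, attained along the walk 0 → 1 → 1.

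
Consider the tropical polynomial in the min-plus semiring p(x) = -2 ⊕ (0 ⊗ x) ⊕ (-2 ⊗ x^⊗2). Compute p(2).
p(2) = -2

A tropical monomial a ⊗ x^⊗i evaluates to a + i · x. Evaluating each term at x = 2:
  Term 0 contributes -2 + 0 · 2 = -2
  Term 1 contributes 0 + 1 · 2 = 2
  Term 2 contributes -2 + 2 · 2 = 2
p(2) = ⊕ of these = min[-2, 2, 2] = -2.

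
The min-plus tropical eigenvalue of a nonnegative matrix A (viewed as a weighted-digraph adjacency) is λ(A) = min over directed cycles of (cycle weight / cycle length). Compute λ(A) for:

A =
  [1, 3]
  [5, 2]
λ(A) = 1

Enumerate directed cycles and compute their means (weight / length). Sample:
  cycle 0 → 0: weight = 1, length = 1, mean = 1/1 ≈ 1.000
  cycle 1 → 1: weight = 2, length = 1, mean = 2/1 ≈ 2.000
  cycle 0 → 1 → 0: weight = 8, length = 2, mean = 8/2 ≈ 4.000
  cycle 1 → 0 → 1: weight = 8, length = 2, mean = 8/2 ≈ 4.000
Minimum mean = 1.000, attained e.g. along the cycle 0 → 0 with weight 1 and length 1. So λ(A) = 1/1 = 1.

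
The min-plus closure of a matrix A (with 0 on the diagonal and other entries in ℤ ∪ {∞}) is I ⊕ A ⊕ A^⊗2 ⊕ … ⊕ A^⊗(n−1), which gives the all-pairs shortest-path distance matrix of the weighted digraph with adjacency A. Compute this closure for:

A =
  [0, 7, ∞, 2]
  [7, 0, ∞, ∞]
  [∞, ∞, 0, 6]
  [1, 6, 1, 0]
Closure =
  [0, 7, 3, 2]
  [7, 0, 10, 9]
  [7, 12, 0, 6]
  [1, 6, 1, 0]

This is the Floyd-Warshall all-pairs shortest-path computation. For each intermediate vertex k = 0, 1, …, 3, update dist[i][j] ← min(dist[i][j], dist[i][k] + dist[k][j]). The final matrix gives, for each (i, j), the minimum total weight of any directed path from i to j (possibly empty when i = j).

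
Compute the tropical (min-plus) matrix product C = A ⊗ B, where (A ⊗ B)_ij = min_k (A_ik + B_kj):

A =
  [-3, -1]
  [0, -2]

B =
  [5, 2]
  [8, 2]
A ⊗ B =
  [2, -1]
  [5, 0]

Apply the min-plus product entry-by-entry:
  C[0][0] = min over k of (A[0][0] + B[0][0] = -3 + 5 = 2, A[0][1] + B[1][0] = -1 + 8 = 7) = 2 (attained at k = 0)
  C[0][1] = min over k of (A[0][0] + B[0][1] = -3 + 2 = -1, A[0][1] + B[1][1] = -1 + 2 = 1) = -1 (attained at k = 0)
  C[1][0] = min over k of (A[1][0] + B[0][0] = 0 + 5 = 5, A[1][1] + B[1][0] = -2 + 8 = 6) = 5 (attained at k = 0)
  C[1][1] = min over k of (A[1][0] + B[0][1] = 0 + 2 = 2, A[1][1] + B[1][1] = -2 + 2 = 0) = 0 (attained at k = 1)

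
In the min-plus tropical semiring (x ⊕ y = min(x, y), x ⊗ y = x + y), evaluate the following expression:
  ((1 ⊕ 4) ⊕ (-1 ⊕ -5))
((1 ⊕ 4) ⊕ (-1 ⊕ -5)) = -5

Expand innermost to outermost. Recall ⊕ takes the minimum of its arguments and ⊗ takes their sum. Working out the expression ((1 ⊕ 4) ⊕ (-1 ⊕ -5)) gives -5.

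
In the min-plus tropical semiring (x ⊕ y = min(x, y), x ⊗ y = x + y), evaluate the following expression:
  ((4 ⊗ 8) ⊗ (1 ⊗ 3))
((4 ⊗ 8) ⊗ (1 ⊗ 3)) = 16

Expand innermost to outermost. Recall ⊕ takes the minimum of its arguments and ⊗ takes their sum. Working out the expression ((4 ⊗ 8) ⊗ (1 ⊗ 3)) gives 16.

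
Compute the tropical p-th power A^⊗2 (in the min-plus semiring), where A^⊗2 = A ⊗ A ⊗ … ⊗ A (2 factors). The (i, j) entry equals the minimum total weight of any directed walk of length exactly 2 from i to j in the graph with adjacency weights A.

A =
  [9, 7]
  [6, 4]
A^⊗2 =
  [13, 11]
  [10, 8]

Each entry (A^⊗2)_ij equals the minimum over all length-2 walks i = v_0 → v_1 → … → v_2 = j of Σ_t A[v_t][v_{t+1}]. For example, for (i, j) = (0, 1) we minimise over 2 possible intermediate vertex sequences; the minimum is 11, attained along the walk 0 → 1 → 1.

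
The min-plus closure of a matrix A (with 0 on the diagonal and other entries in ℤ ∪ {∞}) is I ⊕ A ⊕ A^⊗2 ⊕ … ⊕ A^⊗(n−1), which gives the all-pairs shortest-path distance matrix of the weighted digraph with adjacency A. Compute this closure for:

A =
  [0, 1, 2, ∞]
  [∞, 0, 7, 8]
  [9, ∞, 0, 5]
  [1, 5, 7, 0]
Closure =
  [0, 1, 2, 7]
  [9, 0, 7, 8]
  [6, 7, 0, 5]
  [1, 2, 3, 0]

This is the Floyd-Warshall all-pairs shortest-path computation. For each intermediate vertex k = 0, 1, …, 3, update dist[i][j] ← min(dist[i][j], dist[i][k] + dist[k][j]). The final matrix gives, for each (i, j), the minimum total weight of any directed path from i to j (possibly empty when i = j).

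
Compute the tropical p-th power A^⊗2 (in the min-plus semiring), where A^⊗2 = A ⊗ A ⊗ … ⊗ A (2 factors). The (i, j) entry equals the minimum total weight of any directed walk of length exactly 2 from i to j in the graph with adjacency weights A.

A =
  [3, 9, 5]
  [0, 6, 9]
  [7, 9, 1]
A^⊗2 =
  [6, 12, 6]
  [3, 9, 5]
  [8, 10, 2]

Each entry (A^⊗2)_ij equals the minimum over all length-2 walks i = v_0 → v_1 → … → v_2 = j of Σ_t A[v_t][v_{t+1}]. For example, for (i, j) = (0, 2) we minimise over 3 possible intermediate vertex sequences; the minimum is 6, attained along the walk 0 → 2 → 2.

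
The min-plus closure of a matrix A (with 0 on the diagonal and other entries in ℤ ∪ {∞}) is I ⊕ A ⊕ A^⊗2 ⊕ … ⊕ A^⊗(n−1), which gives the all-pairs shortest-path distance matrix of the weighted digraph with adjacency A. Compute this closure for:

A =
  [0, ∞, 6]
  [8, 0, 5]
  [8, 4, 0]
Closure =
  [0, 10, 6]
  [8, 0, 5]
  [8, 4, 0]

This is the Floyd-Warshall all-pairs shortest-path computation. For each intermediate vertex k = 0, 1, …, 2, update dist[i][j] ← min(dist[i][j], dist[i][k] + dist[k][j]). The final matrix gives, for each (i, j), the minimum total weight of any directed path from i to j (possibly empty when i = j).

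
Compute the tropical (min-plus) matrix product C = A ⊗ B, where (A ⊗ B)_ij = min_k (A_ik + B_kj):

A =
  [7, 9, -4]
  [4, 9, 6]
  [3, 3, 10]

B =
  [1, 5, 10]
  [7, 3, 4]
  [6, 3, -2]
A ⊗ B =
  [2, -1, -6]
  [5, 9, 4]
  [4, 6, 7]

Apply the min-plus product entry-by-entry:
  C[0][0] = min over k of (A[0][0] + B[0][0] = 7 + 1 = 8, A[0][1] + B[1][0] = 9 + 7 = 16, A[0][2] + B[2][0] = -4 + 6 = 2) = 2 (attained at k = 2)
  C[0][1] = min over k of (A[0][0] + B[0][1] = 7 + 5 = 12, A[0][1] + B[1][1] = 9 + 3 = 12, A[0][2] + B[2][1] = -4 + 3 = -1) = -1 (attained at k = 2)
  C[0][2] = min over k of (A[0][0] + B[0][2] = 7 + 10 = 17, A[0][1] + B[1][2] = 9 + 4 = 13, A[0][2] + B[2][2] = -4 + -2 = -6) = -6 (attained at k = 2)
  C[1][0] = min over k of (A[1][0] + B[0][0] = 4 + 1 = 5, A[1][1] + B[1][0] = 9 + 7 = 16, A[1][2] + B[2][0] = 6 + 6 = 12) = 5 (attained at k = 0)
  C[1][1] = min over k of (A[1][0] + B[0][1] = 4 + 5 = 9, A[1][1] + B[1][1] = 9 + 3 = 12, A[1][2] + B[2][1] = 6 + 3 = 9) = 9 (attained at k = 0)
  C[1][2] = min over k of (A[1][0] + B[0][2] = 4 + 10 = 14, A[1][1] + B[1][2] = 9 + 4 = 13, A[1][2] + B[2][2] = 6 + -2 = 4) = 4 (attained at k = 2)
  C[2][0] = min over k of (A[2][0] + B[0][0] = 3 + 1 = 4, A[2][1] + B[1][0] = 3 + 7 = 10, A[2][2] + B[2][0] = 10 + 6 = 16) = 4 (attained at k = 0)
  C[2][1] = min over k of (A[2][0] + B[0][1] = 3 + 5 = 8, A[2][1] + B[1][1] = 3 + 3 = 6, A[2][2] + B[2][1] = 10 + 3 = 13) = 6 (attained at k = 1)
  C[2][2] = min over k of (A[2][0] + B[0][2] = 3 + 10 = 13, A[2][1] + B[1][2] = 3 + 4 = 7, A[2][2] + B[2][2] = 10 + -2 = 8) = 7 (attained at k = 1)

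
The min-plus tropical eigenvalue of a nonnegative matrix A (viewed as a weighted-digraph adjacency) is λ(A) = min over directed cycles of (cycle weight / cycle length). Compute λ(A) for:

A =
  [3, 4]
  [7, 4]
λ(A) = 3

Enumerate directed cycles and compute their means (weight / length). Sample:
  cycle 0 → 0: weight = 3, length = 1, mean = 3/1 ≈ 3.000
  cycle 1 → 1: weight = 4, length = 1, mean = 4/1 ≈ 4.000
  cycle 0 → 1 → 0: weight = 11, length = 2, mean = 11/2 ≈ 5.500
  cycle 1 → 0 → 1: weight = 11, length = 2, mean = 11/2 ≈ 5.500
Minimum mean = 3.000, attained e.g. along the cycle 0 → 0 with weight 3 and length 1. So λ(A) = 3/1 = 3.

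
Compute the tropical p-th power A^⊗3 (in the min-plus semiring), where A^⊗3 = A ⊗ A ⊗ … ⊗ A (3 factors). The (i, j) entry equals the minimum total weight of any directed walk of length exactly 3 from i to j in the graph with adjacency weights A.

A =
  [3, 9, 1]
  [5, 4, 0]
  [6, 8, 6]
A^⊗3 =
  [9, 12, 7]
  [9, 12, 7]
  [12, 15, 10]

Each entry (A^⊗3)_ij equals the minimum over all length-3 walks i = v_0 → v_1 → … → v_3 = j of Σ_t A[v_t][v_{t+1}]. For example, for (i, j) = (0, 2) we minimise over 9 possible intermediate vertex sequences; the minimum is 7, attained along the walk 0 → 0 → 0 → 2.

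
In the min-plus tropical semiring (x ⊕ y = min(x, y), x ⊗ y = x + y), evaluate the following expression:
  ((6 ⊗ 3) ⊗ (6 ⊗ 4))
((6 ⊗ 3) ⊗ (6 ⊗ 4)) = 19

Expand innermost to outermost. Recall ⊕ takes the minimum of its arguments and ⊗ takes their sum. Working out the expression ((6 ⊗ 3) ⊗ (6 ⊗ 4)) gives 19.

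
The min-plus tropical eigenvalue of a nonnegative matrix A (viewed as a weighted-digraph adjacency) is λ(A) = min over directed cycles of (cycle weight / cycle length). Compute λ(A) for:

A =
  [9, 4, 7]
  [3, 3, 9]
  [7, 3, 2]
λ(A) = 2

Enumerate directed cycles and compute their means (weight / length). Sample:
  cycle 0 → 0: weight = 9, length = 1, mean = 9/1 ≈ 9.000
  cycle 1 → 1: weight = 3, length = 1, mean = 3/1 ≈ 3.000
  cycle 2 → 2: weight = 2, length = 1, mean = 2/1 ≈ 2.000
  cycle 0 → 1 → 0: weight = 7, length = 2, mean = 7/2 ≈ 3.500
  cycle 0 → 2 → 0: weight = 14, length = 2, mean = 14/2 ≈ 7.000
  cycle 1 → 0 → 1: weight = 7, length = 2, mean = 7/2 ≈ 3.500
Minimum mean = 2.000, attained e.g. along the cycle 2 → 2 with weight 2 and length 1. So λ(A) = 2/1 = 2.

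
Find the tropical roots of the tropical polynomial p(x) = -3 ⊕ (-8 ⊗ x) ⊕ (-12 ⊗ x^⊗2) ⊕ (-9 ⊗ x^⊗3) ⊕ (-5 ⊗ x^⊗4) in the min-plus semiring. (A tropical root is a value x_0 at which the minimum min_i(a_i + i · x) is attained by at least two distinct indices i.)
Roots: {-4, -3, 4, 5}

Each tropical root is a break point of the lower envelope of the lines y = a_i + i · x (there are 5 lines, with slopes 0, 1, ..., 4). Only the lines that attain the minimum somewhere contribute to roots; other lines are dominated. Here the surviving (envelope) indices are i = 4, i = 3, i = 2, i = 1, i = 0.
Intersections between consecutive envelope lines give the roots: for adjacent envelope indices i < j the intersection is x = (a_i − a_j) / (j − i). Reading off the sorted break points: {-4, -3, 4, 5}.
Verification: at each break x_0, at least two indices attain the minimum of min_i(a_i + i · x_0).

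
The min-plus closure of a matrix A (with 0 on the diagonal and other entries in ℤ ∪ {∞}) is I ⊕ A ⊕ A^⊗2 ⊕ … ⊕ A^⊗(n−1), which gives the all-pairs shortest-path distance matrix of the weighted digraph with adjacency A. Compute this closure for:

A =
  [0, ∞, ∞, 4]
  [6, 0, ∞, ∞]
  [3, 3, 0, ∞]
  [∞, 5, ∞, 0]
Closure =
  [0, 9, ∞, 4]
  [6, 0, ∞, 10]
  [3, 3, 0, 7]
  [11, 5, ∞, 0]

This is the Floyd-Warshall all-pairs shortest-path computation. For each intermediate vertex k = 0, 1, …, 3, update dist[i][j] ← min(dist[i][j], dist[i][k] + dist[k][j]). The final matrix gives, for each (i, j), the minimum total weight of any directed path from i to j (possibly empty when i = j).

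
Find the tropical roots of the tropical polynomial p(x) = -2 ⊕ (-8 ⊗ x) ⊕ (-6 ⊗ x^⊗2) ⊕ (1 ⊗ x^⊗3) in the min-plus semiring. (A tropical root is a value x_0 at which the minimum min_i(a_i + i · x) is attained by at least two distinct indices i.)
Roots: {-7, -2, 6}

Each tropical root is a break point of the lower envelope of the lines y = a_i + i · x (there are 4 lines, with slopes 0, 1, ..., 3). Only the lines that attain the minimum somewhere contribute to roots; other lines are dominated. Here the surviving (envelope) indices are i = 3, i = 2, i = 1, i = 0.
Intersections between consecutive envelope lines give the roots: for adjacent envelope indices i < j the intersection is x = (a_i − a_j) / (j − i). Reading off the sorted break points: {-7, -2, 6}.
Verification: at each break x_0, at least two indices attain the minimum of min_i(a_i + i · x_0).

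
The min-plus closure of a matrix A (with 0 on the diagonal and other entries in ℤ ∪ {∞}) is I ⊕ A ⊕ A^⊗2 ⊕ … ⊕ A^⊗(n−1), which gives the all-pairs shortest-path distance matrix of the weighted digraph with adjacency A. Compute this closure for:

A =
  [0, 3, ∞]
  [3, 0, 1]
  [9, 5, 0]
Closure =
  [0, 3, 4]
  [3, 0, 1]
  [8, 5, 0]

This is the Floyd-Warshall all-pairs shortest-path computation. For each intermediate vertex k = 0, 1, …, 2, update dist[i][j] ← min(dist[i][j], dist[i][k] + dist[k][j]). The final matrix gives, for each (i, j), the minimum total weight of any directed path from i to j (possibly empty when i = j).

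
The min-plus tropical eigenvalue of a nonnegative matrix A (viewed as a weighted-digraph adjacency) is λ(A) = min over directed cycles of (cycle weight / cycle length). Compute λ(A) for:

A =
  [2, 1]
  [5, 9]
λ(A) = 2

Enumerate directed cycles and compute their means (weight / length). Sample:
  cycle 0 → 0: weight = 2, length = 1, mean = 2/1 ≈ 2.000
  cycle 1 → 1: weight = 9, length = 1, mean = 9/1 ≈ 9.000
  cycle 0 → 1 → 0: weight = 6, length = 2, mean = 6/2 ≈ 3.000
  cycle 1 → 0 → 1: weight = 6, length = 2, mean = 6/2 ≈ 3.000
Minimum mean = 2.000, attained e.g. along the cycle 0 → 0 with weight 2 and length 1. So λ(A) = 2/1 = 2.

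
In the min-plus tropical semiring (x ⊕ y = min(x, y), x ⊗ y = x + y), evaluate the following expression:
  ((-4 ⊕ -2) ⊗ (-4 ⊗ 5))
((-4 ⊕ -2) ⊗ (-4 ⊗ 5)) = -3

Expand innermost to outermost. Recall ⊕ takes the minimum of its arguments and ⊗ takes their sum. Working out the expression ((-4 ⊕ -2) ⊗ (-4 ⊗ 5)) gives -3.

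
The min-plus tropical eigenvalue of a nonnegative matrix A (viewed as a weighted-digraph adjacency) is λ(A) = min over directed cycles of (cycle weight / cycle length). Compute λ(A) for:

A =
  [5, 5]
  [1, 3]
λ(A) = 3

Enumerate directed cycles and compute their means (weight / length). Sample:
  cycle 0 → 0: weight = 5, length = 1, mean = 5/1 ≈ 5.000
  cycle 1 → 1: weight = 3, length = 1, mean = 3/1 ≈ 3.000
  cycle 0 → 1 → 0: weight = 6, length = 2, mean = 6/2 ≈ 3.000
  cycle 1 → 0 → 1: weight = 6, length = 2, mean = 6/2 ≈ 3.000
Minimum mean = 3.000, attained e.g. along the cycle 1 → 1 with weight 3 and length 1. So λ(A) = 3/1 = 3.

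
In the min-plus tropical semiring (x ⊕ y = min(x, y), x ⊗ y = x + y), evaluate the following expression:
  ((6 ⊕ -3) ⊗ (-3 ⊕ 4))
((6 ⊕ -3) ⊗ (-3 ⊕ 4)) = -6

Expand innermost to outermost. Recall ⊕ takes the minimum of its arguments and ⊗ takes their sum. Working out the expression ((6 ⊕ -3) ⊗ (-3 ⊕ 4)) gives -6.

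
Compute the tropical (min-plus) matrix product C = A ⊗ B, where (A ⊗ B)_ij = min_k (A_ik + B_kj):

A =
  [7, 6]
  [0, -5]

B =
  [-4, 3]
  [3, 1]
A ⊗ B =
  [3, 7]
  [-4, -4]

Apply the min-plus product entry-by-entry:
  C[0][0] = min over k of (A[0][0] + B[0][0] = 7 + -4 = 3, A[0][1] + B[1][0] = 6 + 3 = 9) = 3 (attained at k = 0)
  C[0][1] = min over k of (A[0][0] + B[0][1] = 7 + 3 = 10, A[0][1] + B[1][1] = 6 + 1 = 7) = 7 (attained at k = 1)
  C[1][0] = min over k of (A[1][0] + B[0][0] = 0 + -4 = -4, A[1][1] + B[1][0] = -5 + 3 = -2) = -4 (attained at k = 0)
  C[1][1] = min over k of (A[1][0] + B[0][1] = 0 + 3 = 3, A[1][1] + B[1][1] = -5 + 1 = -4) = -4 (attained at k = 1)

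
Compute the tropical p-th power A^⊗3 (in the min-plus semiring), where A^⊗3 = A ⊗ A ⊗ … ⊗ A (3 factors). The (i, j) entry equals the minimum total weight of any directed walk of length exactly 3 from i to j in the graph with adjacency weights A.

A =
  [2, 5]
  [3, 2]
A^⊗3 =
  [6, 9]
  [7, 6]

Each entry (A^⊗3)_ij equals the minimum over all length-3 walks i = v_0 → v_1 → … → v_3 = j of Σ_t A[v_t][v_{t+1}]. For example, for (i, j) = (0, 1) we minimise over 4 possible intermediate vertex sequences; the minimum is 9, attained along the walk 0 → 0 → 0 → 1.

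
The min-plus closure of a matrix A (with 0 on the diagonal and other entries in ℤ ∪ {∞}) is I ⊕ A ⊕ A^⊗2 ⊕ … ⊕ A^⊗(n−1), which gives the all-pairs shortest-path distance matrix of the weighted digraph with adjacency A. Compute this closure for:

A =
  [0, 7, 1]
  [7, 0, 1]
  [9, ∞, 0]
Closure =
  [0, 7, 1]
  [7, 0, 1]
  [9, 16, 0]

This is the Floyd-Warshall all-pairs shortest-path computation. For each intermediate vertex k = 0, 1, …, 2, update dist[i][j] ← min(dist[i][j], dist[i][k] + dist[k][j]). The final matrix gives, for each (i, j), the minimum total weight of any directed path from i to j (possibly empty when i = j).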